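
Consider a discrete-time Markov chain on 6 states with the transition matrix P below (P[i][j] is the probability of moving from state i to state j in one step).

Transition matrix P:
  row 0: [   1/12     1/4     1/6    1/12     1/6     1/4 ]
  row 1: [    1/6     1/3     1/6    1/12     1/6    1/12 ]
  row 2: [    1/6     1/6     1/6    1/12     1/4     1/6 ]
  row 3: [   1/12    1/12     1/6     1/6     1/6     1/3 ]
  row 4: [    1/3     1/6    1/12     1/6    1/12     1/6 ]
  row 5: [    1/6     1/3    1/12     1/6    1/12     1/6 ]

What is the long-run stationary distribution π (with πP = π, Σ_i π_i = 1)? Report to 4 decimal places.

Balance equations π_j = Σ_i π_i·P[i][j]:
  π_0 = 1/12·π_0 + 1/6·π_1 + 1/6·π_2 + 1/12·π_3 + 1/3·π_4 + 1/6·π_5
  π_1 = 1/4·π_0 + 1/3·π_1 + 1/6·π_2 + 1/12·π_3 + 1/6·π_4 + 1/3·π_5
  π_2 = 1/6·π_0 + 1/6·π_1 + 1/6·π_2 + 1/6·π_3 + 1/12·π_4 + 1/12·π_5
  π_3 = 1/12·π_0 + 1/12·π_1 + 1/12·π_2 + 1/6·π_3 + 1/6·π_4 + 1/6·π_5
  π_4 = 1/6·π_0 + 1/6·π_1 + 1/4·π_2 + 1/6·π_3 + 1/12·π_4 + 1/12·π_5
  normalize: π_0 + π_1 + π_2 + π_3 + π_4 + π_5 = 1
Solving the linear system gives exactly π = [2061/12289, 14797/61445, 8544/61445, 7437/61445, 9256/61445, 11106/61445].

π = [0.1677, 0.2408, 0.1391, 0.1210, 0.1506, 0.1807]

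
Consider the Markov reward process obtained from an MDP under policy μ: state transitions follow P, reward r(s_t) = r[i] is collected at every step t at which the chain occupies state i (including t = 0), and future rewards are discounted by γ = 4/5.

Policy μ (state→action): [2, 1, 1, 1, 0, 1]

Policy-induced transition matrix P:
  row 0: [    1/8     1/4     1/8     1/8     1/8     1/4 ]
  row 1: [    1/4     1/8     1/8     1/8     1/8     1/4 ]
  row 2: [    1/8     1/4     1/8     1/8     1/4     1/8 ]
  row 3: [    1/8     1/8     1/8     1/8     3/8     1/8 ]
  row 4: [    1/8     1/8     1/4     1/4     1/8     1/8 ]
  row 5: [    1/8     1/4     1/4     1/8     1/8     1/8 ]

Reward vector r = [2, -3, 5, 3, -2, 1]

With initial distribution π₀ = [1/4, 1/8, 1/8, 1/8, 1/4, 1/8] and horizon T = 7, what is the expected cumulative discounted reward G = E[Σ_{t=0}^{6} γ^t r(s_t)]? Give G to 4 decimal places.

G = 3.2240

t=0: π = [0.2500, 0.1250, 0.1250, 0.1250, 0.2500, 0.1250], E[r] = 0.7500, γ^t·E[r] = 0.750000, running G = 0.750000
t=1: π = [0.1406, 0.1875, 0.1719, 0.1563, 0.1719, 0.1719], E[r] = 0.8750, γ^t·E[r] = 0.700000, running G = 1.450000
t=2: π = [0.1484, 0.1855, 0.1680, 0.1465, 0.1855, 0.1660], E[r] = 0.8145, γ^t·E[r] = 0.521250, running G = 1.971250
t=3: π = [0.1482, 0.1853, 0.1689, 0.1482, 0.1826, 0.1667], E[r] = 0.8313, γ^t·E[r] = 0.425625, running G = 2.396875
t=4: π = [0.1482, 0.1855, 0.1687, 0.1478, 0.1832, 0.1667], E[r] = 0.8271, γ^t·E[r] = 0.338763, running G = 2.735638
t=5: π = [0.1482, 0.1854, 0.1687, 0.1479, 0.1830, 0.1667], E[r] = 0.8280, γ^t·E[r] = 0.271326, running G = 3.006964
t=6: π = [0.1482, 0.1855, 0.1687, 0.1479, 0.1831, 0.1667], E[r] = 0.8278, γ^t·E[r] = 0.217004, running G = 3.223968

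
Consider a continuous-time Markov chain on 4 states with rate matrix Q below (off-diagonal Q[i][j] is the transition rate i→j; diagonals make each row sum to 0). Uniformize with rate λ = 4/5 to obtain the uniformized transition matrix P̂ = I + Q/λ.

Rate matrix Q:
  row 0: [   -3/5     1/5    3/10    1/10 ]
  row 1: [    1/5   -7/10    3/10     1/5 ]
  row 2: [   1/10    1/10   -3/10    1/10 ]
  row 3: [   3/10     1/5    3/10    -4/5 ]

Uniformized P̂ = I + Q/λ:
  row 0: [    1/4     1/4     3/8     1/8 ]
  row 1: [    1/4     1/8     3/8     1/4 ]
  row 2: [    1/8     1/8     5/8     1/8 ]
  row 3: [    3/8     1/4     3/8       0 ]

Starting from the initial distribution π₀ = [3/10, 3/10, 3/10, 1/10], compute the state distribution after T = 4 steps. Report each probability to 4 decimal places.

π = [0.2042, 0.1669, 0.4992, 0.1296]

t=0: π = [0.3000, 0.3000, 0.3000, 0.1000]
t=1: π = [0.2250, 0.1750, 0.4500, 0.1500]
t=2: π = [0.2125, 0.1719, 0.4875, 0.1281]
t=3: π = [0.2051, 0.1676, 0.4969, 0.1305]
t=4: π = [0.2042, 0.1669, 0.4992, 0.1296]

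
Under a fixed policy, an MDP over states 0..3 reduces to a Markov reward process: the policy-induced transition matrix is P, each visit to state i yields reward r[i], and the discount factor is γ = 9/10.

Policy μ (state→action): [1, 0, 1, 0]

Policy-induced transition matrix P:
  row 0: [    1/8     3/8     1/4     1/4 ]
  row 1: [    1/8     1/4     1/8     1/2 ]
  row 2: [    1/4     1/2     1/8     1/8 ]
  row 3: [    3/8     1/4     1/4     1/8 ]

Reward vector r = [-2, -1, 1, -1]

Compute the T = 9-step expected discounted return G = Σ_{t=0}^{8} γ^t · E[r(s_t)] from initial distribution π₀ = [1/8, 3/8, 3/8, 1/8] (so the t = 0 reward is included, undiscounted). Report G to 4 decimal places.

G = -4.7433

t=0: π = [0.1250, 0.3750, 0.3750, 0.1250], E[r] = -0.3750, γ^t·E[r] = -0.375000, running G = -0.375000
t=1: π = [0.2031, 0.3594, 0.1563, 0.2813], E[r] = -0.8906, γ^t·E[r] = -0.801563, running G = -1.176563
t=2: π = [0.2148, 0.3145, 0.1855, 0.2852], E[r] = -0.8438, γ^t·E[r] = -0.683438, running G = -1.860000
t=3: π = [0.2195, 0.3232, 0.1875, 0.2698], E[r] = -0.8445, γ^t·E[r] = -0.615628, running G = -2.475628
t=4: π = [0.2159, 0.3243, 0.1862, 0.2737], E[r] = -0.8436, γ^t·E[r] = -0.553464, running G = -3.029092
t=5: π = [0.2167, 0.3235, 0.1862, 0.2736], E[r] = -0.8443, γ^t·E[r] = -0.498550, running G = -3.527642
t=6: π = [0.2167, 0.3236, 0.1863, 0.2734], E[r] = -0.8441, γ^t·E[r] = -0.448591, running G = -3.976233
t=7: π = [0.2166, 0.3237, 0.1863, 0.2734], E[r] = -0.8441, γ^t·E[r] = -0.403739, running G = -4.379972
t=8: π = [0.2166, 0.3236, 0.1863, 0.2735], E[r] = -0.8441, γ^t·E[r] = -0.363367, running G = -4.743339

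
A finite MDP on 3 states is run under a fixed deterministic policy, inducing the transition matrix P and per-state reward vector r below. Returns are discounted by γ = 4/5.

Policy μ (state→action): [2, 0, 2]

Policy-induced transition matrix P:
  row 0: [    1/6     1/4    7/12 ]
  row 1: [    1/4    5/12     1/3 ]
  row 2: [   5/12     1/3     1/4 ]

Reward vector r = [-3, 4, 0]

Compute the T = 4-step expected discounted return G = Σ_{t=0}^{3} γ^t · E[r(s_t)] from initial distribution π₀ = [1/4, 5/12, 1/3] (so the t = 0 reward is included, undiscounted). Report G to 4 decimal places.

t=0: π = [0.2500, 0.4167, 0.3333], E[r] = 0.9167, γ^t·E[r] = 0.916667, running G = 0.916667
t=1: π = [0.2847, 0.3472, 0.3681], E[r] = 0.5347, γ^t·E[r] = 0.427778, running G = 1.344444
t=2: π = [0.2876, 0.3385, 0.3738], E[r] = 0.4913, γ^t·E[r] = 0.314444, running G = 1.658889
t=3: π = [0.2883, 0.3376, 0.3741], E[r] = 0.4853, γ^t·E[r] = 0.248469, running G = 1.907358

G = 1.9074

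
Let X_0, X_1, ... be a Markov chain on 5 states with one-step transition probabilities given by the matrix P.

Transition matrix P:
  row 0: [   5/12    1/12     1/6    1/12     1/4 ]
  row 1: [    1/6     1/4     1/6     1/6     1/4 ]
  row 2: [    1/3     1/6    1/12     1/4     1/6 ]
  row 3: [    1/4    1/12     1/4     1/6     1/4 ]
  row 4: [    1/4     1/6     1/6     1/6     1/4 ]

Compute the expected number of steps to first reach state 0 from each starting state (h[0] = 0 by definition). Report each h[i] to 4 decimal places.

h = [0.0000, 4.3602, 3.6851, 3.9406, 3.9969]

First-step conditioning: h[0] = 0; for i ≠ 0, h[i] = 1 + Σ_k P[i][k]·h[k].
  h[1] = 1 + 1/4·h[1] + 1/6·h[2] + 1/6·h[3] + 1/4·h[4]
  h[2] = 1 + 1/6·h[1] + 1/12·h[2] + 1/4·h[3] + 1/6·h[4]
  h[3] = 1 + 1/12·h[1] + 1/4·h[2] + 1/6·h[3] + 1/4·h[4]
  h[4] = 1 + 1/6·h[1] + 1/6·h[2] + 1/6·h[3] + 1/4·h[4]
Solving the 4×4 linear system over states ≠ 0 gives exactly h = [0, 22320/5119, 18864/5119, 20172/5119, 20460/5119] (h[0] = 0 is the target).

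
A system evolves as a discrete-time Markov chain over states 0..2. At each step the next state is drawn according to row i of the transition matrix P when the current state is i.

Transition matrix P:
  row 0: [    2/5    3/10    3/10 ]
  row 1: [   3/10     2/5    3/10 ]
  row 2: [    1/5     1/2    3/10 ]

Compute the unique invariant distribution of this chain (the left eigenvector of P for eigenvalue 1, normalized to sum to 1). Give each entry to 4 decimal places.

π = [0.3000, 0.4000, 0.3000]

Balance equations π_j = Σ_i π_i·P[i][j]:
  π_0 = 2/5·π_0 + 3/10·π_1 + 1/5·π_2
  π_1 = 3/10·π_0 + 2/5·π_1 + 1/2·π_2
  normalize: π_0 + π_1 + π_2 = 1
Solving the linear system gives exactly π = [3/10, 2/5, 3/10].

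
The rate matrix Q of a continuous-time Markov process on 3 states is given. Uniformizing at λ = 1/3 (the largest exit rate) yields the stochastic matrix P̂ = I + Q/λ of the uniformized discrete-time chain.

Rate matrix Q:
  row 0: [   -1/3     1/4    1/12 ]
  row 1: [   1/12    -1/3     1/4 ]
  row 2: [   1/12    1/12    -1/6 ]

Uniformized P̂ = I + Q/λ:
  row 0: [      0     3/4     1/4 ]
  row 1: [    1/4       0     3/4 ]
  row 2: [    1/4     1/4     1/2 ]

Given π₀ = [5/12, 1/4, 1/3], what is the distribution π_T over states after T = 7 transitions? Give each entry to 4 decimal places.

t=0: π = [0.4167, 0.2500, 0.3333]
t=1: π = [0.1458, 0.3958, 0.4583]
t=2: π = [0.2135, 0.2240, 0.5625]
t=3: π = [0.1966, 0.3008, 0.5026]
t=4: π = [0.2008, 0.2731, 0.5260]
t=5: π = [0.1998, 0.2821, 0.5181]
t=6: π = [0.2001, 0.2794, 0.5206]
t=7: π = [0.2000, 0.2802, 0.5198]

π = [0.2000, 0.2802, 0.5198]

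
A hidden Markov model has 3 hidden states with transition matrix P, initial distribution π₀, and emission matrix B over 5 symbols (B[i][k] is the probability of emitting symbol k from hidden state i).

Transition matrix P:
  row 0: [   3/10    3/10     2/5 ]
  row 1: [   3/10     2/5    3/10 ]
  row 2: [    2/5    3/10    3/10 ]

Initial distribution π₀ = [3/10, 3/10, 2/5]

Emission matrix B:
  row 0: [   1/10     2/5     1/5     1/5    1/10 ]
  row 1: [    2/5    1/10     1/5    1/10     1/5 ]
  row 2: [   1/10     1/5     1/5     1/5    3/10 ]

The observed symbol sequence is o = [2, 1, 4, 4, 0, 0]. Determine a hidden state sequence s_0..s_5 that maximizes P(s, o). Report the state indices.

t=0: δ = [6.000e-02, 6.000e-02, 8.000e-02]  (obs o_0=2)
t=1: δ = [1.280e-02, 2.400e-03, 4.800e-03]  ψ = [2, 1, 0]  (obs o_1=1)
t=2: δ = [3.840e-04, 7.680e-04, 1.536e-03]  ψ = [0, 0, 0]  (obs o_2=4)
t=3: δ = [6.144e-05, 9.216e-05, 1.382e-04]  ψ = [2, 2, 2]  (obs o_3=4)
t=4: δ = [5.530e-06, 1.659e-05, 4.147e-06]  ψ = [2, 2, 2]  (obs o_4=0)
t=5: δ = [4.977e-07, 2.654e-06, 4.977e-07]  ψ = [1, 1, 1]  (obs o_5=0)
backtrack: best end state = 1; path = [2, 0, 2, 2, 1, 1]

path = [2, 0, 2, 2, 1, 1]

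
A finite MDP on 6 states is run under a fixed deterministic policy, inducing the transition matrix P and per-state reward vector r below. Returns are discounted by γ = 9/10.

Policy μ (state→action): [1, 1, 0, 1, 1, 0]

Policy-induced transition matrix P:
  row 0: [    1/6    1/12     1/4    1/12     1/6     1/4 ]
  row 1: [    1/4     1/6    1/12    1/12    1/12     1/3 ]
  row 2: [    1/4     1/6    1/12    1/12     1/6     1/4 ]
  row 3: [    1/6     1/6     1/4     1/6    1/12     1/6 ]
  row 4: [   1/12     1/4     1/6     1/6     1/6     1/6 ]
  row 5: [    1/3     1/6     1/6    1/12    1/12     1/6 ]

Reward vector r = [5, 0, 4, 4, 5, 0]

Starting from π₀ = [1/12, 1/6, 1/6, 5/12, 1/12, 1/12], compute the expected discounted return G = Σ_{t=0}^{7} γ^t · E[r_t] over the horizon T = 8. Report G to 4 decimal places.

t=0: π = [0.0833, 0.1667, 0.1667, 0.4167, 0.0833, 0.0833], E[r] = 3.1667, γ^t·E[r] = 3.166667, running G = 3.166667
t=1: π = [0.2014, 0.1667, 0.1806, 0.1250, 0.1111, 0.2153], E[r] = 2.7847, γ^t·E[r] = 2.506250, running G = 5.672917
t=2: π = [0.2222, 0.1591, 0.1649, 0.1030, 0.1244, 0.2263], E[r] = 2.8050, γ^t·E[r] = 2.272031, running G = 7.944948
t=3: π = [0.2210, 0.1585, 0.1668, 0.1023, 0.1260, 0.2255], E[r] = 2.8111, γ^t·E[r] = 2.049293, running G = 9.994241
t=4: π = [0.2209, 0.1587, 0.1665, 0.1024, 0.1261, 0.2254], E[r] = 2.8104, γ^t·E[r] = 1.843910, running G = 11.838151
t=5: π = [0.2208, 0.1588, 0.1665, 0.1024, 0.1261, 0.2254], E[r] = 2.8102, γ^t·E[r] = 1.659417, running G = 13.497568
t=6: π = [0.2208, 0.1588, 0.1665, 0.1024, 0.1261, 0.2254], E[r] = 2.8102, γ^t·E[r] = 1.493470, running G = 14.991038
t=7: π = [0.2208, 0.1588, 0.1665, 0.1024, 0.1261, 0.2254], E[r] = 2.8102, γ^t·E[r] = 1.344124, running G = 16.335162

G = 16.3352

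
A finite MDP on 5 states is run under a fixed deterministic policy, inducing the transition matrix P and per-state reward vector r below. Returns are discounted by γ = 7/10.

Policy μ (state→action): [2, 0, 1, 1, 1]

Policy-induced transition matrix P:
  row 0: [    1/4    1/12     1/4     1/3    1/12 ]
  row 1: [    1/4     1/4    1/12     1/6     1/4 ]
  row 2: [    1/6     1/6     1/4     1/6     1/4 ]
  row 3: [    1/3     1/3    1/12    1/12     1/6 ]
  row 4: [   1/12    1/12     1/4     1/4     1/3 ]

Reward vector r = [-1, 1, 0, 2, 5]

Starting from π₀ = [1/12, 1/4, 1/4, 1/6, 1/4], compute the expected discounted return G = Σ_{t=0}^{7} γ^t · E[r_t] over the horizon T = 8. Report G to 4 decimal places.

G = 4.9578

t=0: π = [0.0833, 0.2500, 0.2500, 0.1667, 0.2500], E[r] = 1.7500, γ^t·E[r] = 1.750000, running G = 1.750000
t=1: π = [0.2014, 0.1875, 0.1806, 0.1875, 0.2431], E[r] = 1.5764, γ^t·E[r] = 1.103472, running G = 2.853472
t=2: π = [0.2101, 0.1765, 0.1875, 0.2049, 0.2211], E[r] = 1.4815, γ^t·E[r] = 0.725926, running G = 3.579398
t=3: π = [0.2146, 0.1796, 0.1864, 0.2030, 0.2163], E[r] = 1.4527, γ^t·E[r] = 0.498290, running G = 4.077688
t=4: π = [0.2153, 0.1796, 0.1862, 0.2035, 0.2153], E[r] = 1.4480, γ^t·E[r] = 0.347672, running G = 4.425360
t=5: π = [0.2156, 0.1797, 0.1861, 0.2035, 0.2151], E[r] = 1.4467, γ^t·E[r] = 0.243141, running G = 4.668501
t=6: π = [0.2156, 0.1797, 0.1861, 0.2036, 0.2150], E[r] = 1.4464, γ^t·E[r] = 0.170164, running G = 4.838665
t=7: π = [0.2156, 0.1797, 0.1861, 0.2036, 0.2150], E[r] = 1.4463, γ^t·E[r] = 0.119109, running G = 4.957774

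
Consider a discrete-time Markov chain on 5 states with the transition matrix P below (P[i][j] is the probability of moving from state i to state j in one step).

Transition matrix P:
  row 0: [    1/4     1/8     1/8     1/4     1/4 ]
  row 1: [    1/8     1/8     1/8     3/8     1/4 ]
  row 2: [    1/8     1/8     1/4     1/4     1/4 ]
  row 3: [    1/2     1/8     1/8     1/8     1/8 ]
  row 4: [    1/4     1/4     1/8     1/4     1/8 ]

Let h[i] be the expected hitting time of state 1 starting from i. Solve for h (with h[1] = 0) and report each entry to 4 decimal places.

h = [6.6804, 0.0000, 6.6804, 6.7629, 5.9381]

First-step conditioning: h[1] = 0; for i ≠ 1, h[i] = 1 + Σ_k P[i][k]·h[k].
  h[0] = 1 + 1/4·h[0] + 1/8·h[2] + 1/4·h[3] + 1/4·h[4]
  h[2] = 1 + 1/8·h[0] + 1/4·h[2] + 1/4·h[3] + 1/4·h[4]
  h[3] = 1 + 1/2·h[0] + 1/8·h[2] + 1/8·h[3] + 1/8·h[4]
  h[4] = 1 + 1/4·h[0] + 1/8·h[2] + 1/4·h[3] + 1/8·h[4]
Solving the 4×4 linear system over states ≠ 1 gives exactly h = [648/97, 0, 648/97, 656/97, 576/97] (h[1] = 0 is the target).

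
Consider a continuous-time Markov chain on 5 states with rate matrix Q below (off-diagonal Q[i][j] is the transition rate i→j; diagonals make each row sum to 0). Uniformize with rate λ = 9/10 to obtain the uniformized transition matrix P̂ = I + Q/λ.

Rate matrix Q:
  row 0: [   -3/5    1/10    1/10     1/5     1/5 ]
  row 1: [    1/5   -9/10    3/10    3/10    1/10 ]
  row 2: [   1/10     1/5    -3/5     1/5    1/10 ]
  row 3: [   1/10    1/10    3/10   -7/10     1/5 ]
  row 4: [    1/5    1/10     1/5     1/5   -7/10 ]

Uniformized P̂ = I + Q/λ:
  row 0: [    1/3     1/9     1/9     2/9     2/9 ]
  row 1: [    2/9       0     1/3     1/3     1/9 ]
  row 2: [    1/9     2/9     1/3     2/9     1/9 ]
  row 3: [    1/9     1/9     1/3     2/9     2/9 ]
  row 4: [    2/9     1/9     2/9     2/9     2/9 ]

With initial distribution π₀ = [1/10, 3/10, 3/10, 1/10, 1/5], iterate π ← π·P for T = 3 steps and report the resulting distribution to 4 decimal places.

π = [0.1860, 0.1270, 0.2730, 0.2368, 0.1772]

t=0: π = [0.1000, 0.3000, 0.3000, 0.1000, 0.2000]
t=1: π = [0.1889, 0.1111, 0.2889, 0.2556, 0.1556]
t=2: π = [0.1827, 0.1309, 0.2741, 0.2346, 0.1778]
t=3: π = [0.1860, 0.1270, 0.2730, 0.2368, 0.1772]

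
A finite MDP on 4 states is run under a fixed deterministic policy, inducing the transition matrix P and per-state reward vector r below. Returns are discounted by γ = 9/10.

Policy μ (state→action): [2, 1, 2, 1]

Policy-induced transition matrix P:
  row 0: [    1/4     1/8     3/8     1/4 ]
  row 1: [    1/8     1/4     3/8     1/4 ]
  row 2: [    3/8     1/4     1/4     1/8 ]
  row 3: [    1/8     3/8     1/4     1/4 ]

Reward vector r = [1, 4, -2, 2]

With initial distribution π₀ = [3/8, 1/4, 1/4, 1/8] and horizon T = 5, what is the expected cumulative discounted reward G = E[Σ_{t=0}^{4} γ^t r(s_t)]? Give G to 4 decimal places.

t=0: π = [0.3750, 0.2500, 0.2500, 0.1250], E[r] = 1.1250, γ^t·E[r] = 1.125000, running G = 1.125000
t=1: π = [0.2344, 0.2188, 0.3281, 0.2188], E[r] = 0.8906, γ^t·E[r] = 0.801563, running G = 1.926563
t=2: π = [0.2363, 0.2480, 0.3066, 0.2090], E[r] = 1.0332, γ^t·E[r] = 0.836895, running G = 2.763457
t=3: π = [0.2312, 0.2466, 0.3105, 0.2117], E[r] = 1.0198, γ^t·E[r] = 0.743416, running G = 3.506873
t=4: π = [0.2315, 0.2476, 0.3097, 0.2112], E[r] = 1.0247, γ^t·E[r] = 0.672298, running G = 4.179172

G = 4.1792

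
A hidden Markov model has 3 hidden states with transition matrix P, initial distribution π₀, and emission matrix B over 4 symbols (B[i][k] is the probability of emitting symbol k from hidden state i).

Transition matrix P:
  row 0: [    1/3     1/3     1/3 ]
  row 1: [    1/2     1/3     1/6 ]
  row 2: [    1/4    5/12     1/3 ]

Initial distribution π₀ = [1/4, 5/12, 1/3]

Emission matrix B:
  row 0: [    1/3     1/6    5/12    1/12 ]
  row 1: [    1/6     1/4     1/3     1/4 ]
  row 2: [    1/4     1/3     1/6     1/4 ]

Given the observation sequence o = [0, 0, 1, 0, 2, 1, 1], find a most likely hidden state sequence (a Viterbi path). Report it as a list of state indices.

t=0: δ = [8.333e-02, 6.944e-02, 8.333e-02]  (obs o_0=0)
t=1: δ = [1.157e-02, 5.787e-03, 6.944e-03]  ψ = [1, 2, 0]  (obs o_1=0)
t=2: δ = [6.430e-04, 9.645e-04, 1.286e-03]  ψ = [0, 0, 0]  (obs o_2=1)
t=3: δ = [1.608e-04, 8.931e-05, 1.072e-04]  ψ = [1, 2, 2]  (obs o_3=0)
t=4: δ = [2.233e-05, 1.786e-05, 8.931e-06]  ψ = [0, 0, 0]  (obs o_4=2)
t=5: δ = [1.488e-06, 1.861e-06, 2.481e-06]  ψ = [1, 0, 0]  (obs o_5=1)
t=6: δ = [1.550e-07, 2.584e-07, 2.756e-07]  ψ = [1, 2, 2]  (obs o_6=1)
backtrack: best end state = 2; path = [1, 0, 1, 0, 0, 2, 2]

path = [1, 0, 1, 0, 0, 2, 2]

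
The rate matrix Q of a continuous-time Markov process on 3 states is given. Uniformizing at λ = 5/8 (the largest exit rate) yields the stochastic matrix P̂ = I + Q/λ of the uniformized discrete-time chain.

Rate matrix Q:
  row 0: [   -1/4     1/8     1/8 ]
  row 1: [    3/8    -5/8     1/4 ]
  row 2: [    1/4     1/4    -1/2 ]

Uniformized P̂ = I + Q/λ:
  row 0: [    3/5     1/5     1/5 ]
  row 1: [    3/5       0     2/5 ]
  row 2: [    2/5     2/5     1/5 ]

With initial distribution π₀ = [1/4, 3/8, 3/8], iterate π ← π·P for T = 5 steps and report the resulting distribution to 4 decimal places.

t=0: π = [0.2500, 0.3750, 0.3750]
t=1: π = [0.5250, 0.2000, 0.2750]
t=2: π = [0.5450, 0.2150, 0.2400]
t=3: π = [0.5520, 0.2050, 0.2430]
t=4: π = [0.5514, 0.2076, 0.2410]
t=5: π = [0.5518, 0.2067, 0.2415]

π = [0.5518, 0.2067, 0.2415]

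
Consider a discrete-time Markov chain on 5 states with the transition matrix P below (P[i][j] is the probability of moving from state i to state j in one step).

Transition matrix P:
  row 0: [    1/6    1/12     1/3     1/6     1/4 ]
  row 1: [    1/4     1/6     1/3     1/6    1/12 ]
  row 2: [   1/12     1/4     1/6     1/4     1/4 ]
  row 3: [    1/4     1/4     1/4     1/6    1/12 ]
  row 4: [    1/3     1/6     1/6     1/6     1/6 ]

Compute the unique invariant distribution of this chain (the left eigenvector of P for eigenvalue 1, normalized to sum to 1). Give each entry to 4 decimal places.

Balance equations π_j = Σ_i π_i·P[i][j]:
  π_0 = 1/6·π_0 + 1/4·π_1 + 1/12·π_2 + 1/4·π_3 + 1/3·π_4
  π_1 = 1/12·π_0 + 1/6·π_1 + 1/4·π_2 + 1/4·π_3 + 1/6·π_4
  π_2 = 1/3·π_0 + 1/3·π_1 + 1/6·π_2 + 1/4·π_3 + 1/6·π_4
  π_3 = 1/6·π_0 + 1/6·π_1 + 1/4·π_2 + 1/6·π_3 + 1/6·π_4
  normalize: π_0 + π_1 + π_2 + π_3 + π_4 = 1
Solving the linear system gives exactly π = [5018/24357, 1508/8119, 2010/8119, 4562/24357, 4223/24357].

π = [0.2060, 0.1857, 0.2476, 0.1873, 0.1734]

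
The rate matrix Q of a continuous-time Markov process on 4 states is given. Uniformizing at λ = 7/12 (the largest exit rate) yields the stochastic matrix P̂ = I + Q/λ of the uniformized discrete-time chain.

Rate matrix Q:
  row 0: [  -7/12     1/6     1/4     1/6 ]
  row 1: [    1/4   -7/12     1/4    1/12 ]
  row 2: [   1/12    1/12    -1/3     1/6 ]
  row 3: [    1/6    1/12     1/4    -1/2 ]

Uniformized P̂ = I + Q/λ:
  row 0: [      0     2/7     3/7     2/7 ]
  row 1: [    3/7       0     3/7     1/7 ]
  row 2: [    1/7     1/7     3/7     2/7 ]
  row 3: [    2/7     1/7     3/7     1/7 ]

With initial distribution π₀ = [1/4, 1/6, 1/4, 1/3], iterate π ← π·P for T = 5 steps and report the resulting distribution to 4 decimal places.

π = [0.1913, 0.1488, 0.4286, 0.2313]

t=0: π = [0.2500, 0.1667, 0.2500, 0.3333]
t=1: π = [0.2024, 0.1548, 0.4286, 0.2143]
t=2: π = [0.1888, 0.1497, 0.4286, 0.2330]
t=3: π = [0.1919, 0.1484, 0.4286, 0.2310]
t=4: π = [0.1909, 0.1491, 0.4286, 0.2315]
t=5: π = [0.1913, 0.1488, 0.4286, 0.2313]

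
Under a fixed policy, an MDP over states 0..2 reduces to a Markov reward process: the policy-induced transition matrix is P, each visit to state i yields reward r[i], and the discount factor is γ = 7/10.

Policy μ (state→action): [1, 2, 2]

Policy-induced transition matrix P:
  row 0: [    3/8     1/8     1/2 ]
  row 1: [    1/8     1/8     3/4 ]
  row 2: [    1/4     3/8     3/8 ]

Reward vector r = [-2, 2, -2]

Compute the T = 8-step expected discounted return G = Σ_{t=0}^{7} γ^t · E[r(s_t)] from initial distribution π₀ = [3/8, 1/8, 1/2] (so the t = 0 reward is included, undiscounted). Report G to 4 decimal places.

t=0: π = [0.3750, 0.1250, 0.5000], E[r] = -1.5000, γ^t·E[r] = -1.500000, running G = -1.500000
t=1: π = [0.2813, 0.2500, 0.4688], E[r] = -1.0000, γ^t·E[r] = -0.700000, running G = -2.200000
t=2: π = [0.2539, 0.2422, 0.5039], E[r] = -1.0313, γ^t·E[r] = -0.505313, running G = -2.705313
t=3: π = [0.2515, 0.2510, 0.4976], E[r] = -0.9961, γ^t·E[r] = -0.341660, running G = -3.046973
t=4: π = [0.2501, 0.2494, 0.5005], E[r] = -1.0024, γ^t·E[r] = -0.240686, running G = -3.287659
t=5: π = [0.2501, 0.2501, 0.4998], E[r] = -0.9995, γ^t·E[r] = -0.167978, running G = -3.455637
t=6: π = [0.2500, 0.2499, 0.5001], E[r] = -1.0002, γ^t·E[r] = -0.117675, running G = -3.573312
t=7: π = [0.2500, 0.2500, 0.5000], E[r] = -0.9999, γ^t·E[r] = -0.082349, running G = -3.655661

G = -3.6557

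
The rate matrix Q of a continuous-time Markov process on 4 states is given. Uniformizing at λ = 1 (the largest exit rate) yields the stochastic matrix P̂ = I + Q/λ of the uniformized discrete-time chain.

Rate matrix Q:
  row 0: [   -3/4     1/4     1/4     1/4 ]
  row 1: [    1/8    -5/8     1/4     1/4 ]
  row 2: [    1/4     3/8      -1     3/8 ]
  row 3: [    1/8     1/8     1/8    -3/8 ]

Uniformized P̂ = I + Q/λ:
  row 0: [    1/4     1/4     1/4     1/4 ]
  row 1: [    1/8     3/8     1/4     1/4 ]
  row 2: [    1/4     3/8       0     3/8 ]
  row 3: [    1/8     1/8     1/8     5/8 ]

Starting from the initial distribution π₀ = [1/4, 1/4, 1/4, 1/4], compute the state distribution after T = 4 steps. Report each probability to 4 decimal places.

π = [0.1655, 0.2481, 0.1575, 0.4288]

t=0: π = [0.2500, 0.2500, 0.2500, 0.2500]
t=1: π = [0.1875, 0.2813, 0.1563, 0.3750]
t=2: π = [0.1680, 0.2578, 0.1641, 0.4102]
t=3: π = [0.1665, 0.2515, 0.1577, 0.4243]
t=4: π = [0.1655, 0.2481, 0.1575, 0.4288]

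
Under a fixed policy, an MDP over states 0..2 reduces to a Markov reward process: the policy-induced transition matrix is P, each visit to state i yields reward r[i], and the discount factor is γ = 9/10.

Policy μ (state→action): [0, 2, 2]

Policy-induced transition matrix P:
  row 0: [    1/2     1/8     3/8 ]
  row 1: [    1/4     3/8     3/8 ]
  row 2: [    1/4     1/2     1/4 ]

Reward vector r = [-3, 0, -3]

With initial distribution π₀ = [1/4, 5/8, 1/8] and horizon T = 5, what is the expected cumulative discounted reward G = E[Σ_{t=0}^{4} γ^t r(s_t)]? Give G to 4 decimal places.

G = -7.3060

t=0: π = [0.2500, 0.6250, 0.1250], E[r] = -1.1250, γ^t·E[r] = -1.125000, running G = -1.125000
t=1: π = [0.3125, 0.3281, 0.3594], E[r] = -2.0156, γ^t·E[r] = -1.814063, running G = -2.939063
t=2: π = [0.3281, 0.3418, 0.3301], E[r] = -1.9746, γ^t·E[r] = -1.599434, running G = -4.538496
t=3: π = [0.3320, 0.3342, 0.3337], E[r] = -1.9973, γ^t·E[r] = -1.456042, running G = -5.994538
t=4: π = [0.3330, 0.3337, 0.3333], E[r] = -1.9989, γ^t·E[r] = -1.311459, running G = -7.305997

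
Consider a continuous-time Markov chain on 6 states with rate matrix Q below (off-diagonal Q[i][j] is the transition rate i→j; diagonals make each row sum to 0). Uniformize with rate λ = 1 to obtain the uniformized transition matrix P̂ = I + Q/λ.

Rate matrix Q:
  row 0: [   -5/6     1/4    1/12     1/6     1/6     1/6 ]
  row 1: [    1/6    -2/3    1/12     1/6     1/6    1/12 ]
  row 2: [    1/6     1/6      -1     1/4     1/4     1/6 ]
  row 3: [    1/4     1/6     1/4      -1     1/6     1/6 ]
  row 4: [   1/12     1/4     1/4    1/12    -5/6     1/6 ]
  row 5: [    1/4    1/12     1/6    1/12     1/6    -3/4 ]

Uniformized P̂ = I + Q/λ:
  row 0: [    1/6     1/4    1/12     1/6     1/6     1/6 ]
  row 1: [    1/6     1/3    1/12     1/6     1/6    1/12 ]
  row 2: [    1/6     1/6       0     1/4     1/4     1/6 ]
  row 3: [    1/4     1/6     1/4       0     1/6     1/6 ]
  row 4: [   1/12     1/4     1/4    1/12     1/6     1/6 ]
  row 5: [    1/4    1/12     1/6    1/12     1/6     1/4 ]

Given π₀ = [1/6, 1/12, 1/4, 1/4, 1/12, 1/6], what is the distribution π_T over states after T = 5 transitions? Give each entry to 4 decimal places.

t=0: π = [0.1667, 0.0833, 0.2500, 0.2500, 0.0833, 0.1667]
t=1: π = [0.1944, 0.1875, 0.1319, 0.1250, 0.1875, 0.1736]
t=2: π = [0.1759, 0.2153, 0.1389, 0.1267, 0.1777, 0.1655]
t=3: π = [0.1762, 0.2182, 0.1363, 0.1285, 0.1782, 0.1625]
t=4: π = [0.1761, 0.2190, 0.1366, 0.1282, 0.1780, 0.1620]
t=5: π = [0.1760, 0.2192, 0.1365, 0.1283, 0.1781, 0.1619]

π = [0.1760, 0.2192, 0.1365, 0.1283, 0.1781, 0.1619]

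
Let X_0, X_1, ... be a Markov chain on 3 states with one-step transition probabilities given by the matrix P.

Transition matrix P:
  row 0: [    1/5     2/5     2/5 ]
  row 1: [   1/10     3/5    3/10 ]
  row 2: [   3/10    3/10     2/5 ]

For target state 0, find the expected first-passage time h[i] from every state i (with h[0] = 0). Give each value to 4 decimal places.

h = [0.0000, 6.0000, 4.6667]

First-step conditioning: h[0] = 0; for i ≠ 0, h[i] = 1 + Σ_k P[i][k]·h[k].
  h[1] = 1 + 3/5·h[1] + 3/10·h[2]
  h[2] = 1 + 3/10·h[1] + 2/5·h[2]
Solving the 2×2 linear system over states ≠ 0 gives exactly h = [0, 6, 14/3] (h[0] = 0 is the target).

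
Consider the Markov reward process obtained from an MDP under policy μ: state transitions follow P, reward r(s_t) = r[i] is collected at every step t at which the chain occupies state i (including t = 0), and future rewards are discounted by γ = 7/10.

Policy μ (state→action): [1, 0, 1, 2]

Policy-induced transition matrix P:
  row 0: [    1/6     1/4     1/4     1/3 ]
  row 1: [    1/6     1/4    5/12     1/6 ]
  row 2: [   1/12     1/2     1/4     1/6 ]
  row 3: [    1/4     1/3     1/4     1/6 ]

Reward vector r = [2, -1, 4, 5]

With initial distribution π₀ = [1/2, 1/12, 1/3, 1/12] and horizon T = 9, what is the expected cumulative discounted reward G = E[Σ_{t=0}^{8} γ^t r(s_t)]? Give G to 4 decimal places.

t=0: π = [0.5000, 0.0833, 0.3333, 0.0833], E[r] = 2.6667, γ^t·E[r] = 2.666667, running G = 2.666667
t=1: π = [0.1458, 0.3403, 0.2639, 0.2500], E[r] = 2.2569, γ^t·E[r] = 1.579861, running G = 4.246528
t=2: π = [0.1655, 0.3368, 0.3067, 0.1910], E[r] = 2.1759, γ^t·E[r] = 1.066204, running G = 5.312731
t=3: π = [0.1570, 0.3426, 0.3061, 0.1943], E[r] = 2.1672, γ^t·E[r] = 0.743365, running G = 6.056097
t=4: π = [0.1573, 0.3427, 0.3071, 0.1928], E[r] = 2.1645, γ^t·E[r] = 0.519707, running G = 6.575804
t=5: π = [0.1571, 0.3428, 0.3071, 0.1929], E[r] = 2.1644, γ^t·E[r] = 0.363767, running G = 6.939571
t=6: π = [0.1571, 0.3429, 0.3071, 0.1929], E[r] = 2.1643, γ^t·E[r] = 0.254627, running G = 7.194198
t=7: π = [0.1571, 0.3429, 0.3071, 0.1929], E[r] = 2.1643, γ^t·E[r] = 0.178238, running G = 7.372436
t=8: π = [0.1571, 0.3429, 0.3071, 0.1929], E[r] = 2.1643, γ^t·E[r] = 0.124767, running G = 7.497203

G = 7.4972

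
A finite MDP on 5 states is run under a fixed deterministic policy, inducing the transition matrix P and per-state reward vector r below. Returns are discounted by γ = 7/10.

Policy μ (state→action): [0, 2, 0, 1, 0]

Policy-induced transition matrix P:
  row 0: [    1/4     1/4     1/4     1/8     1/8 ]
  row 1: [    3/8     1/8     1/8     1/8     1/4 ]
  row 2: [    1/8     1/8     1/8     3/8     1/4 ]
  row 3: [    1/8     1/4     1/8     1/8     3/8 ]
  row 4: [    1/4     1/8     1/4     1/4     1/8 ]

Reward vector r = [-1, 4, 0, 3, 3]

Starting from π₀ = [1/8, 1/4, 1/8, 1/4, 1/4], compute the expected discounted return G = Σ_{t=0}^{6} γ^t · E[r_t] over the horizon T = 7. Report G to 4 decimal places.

t=0: π = [0.1250, 0.2500, 0.1250, 0.2500, 0.2500], E[r] = 2.3750, γ^t·E[r] = 2.375000, running G = 2.375000
t=1: π = [0.2344, 0.1719, 0.1719, 0.1875, 0.2344], E[r] = 1.7188, γ^t·E[r] = 1.203125, running G = 3.578125
t=2: π = [0.2266, 0.1777, 0.1836, 0.1973, 0.2148], E[r] = 1.7207, γ^t·E[r] = 0.843145, running G = 4.421270
t=3: π = [0.2246, 0.1780, 0.1802, 0.1978, 0.2195], E[r] = 1.7390, γ^t·E[r] = 0.596482, running G = 5.017751
t=4: π = [0.2250, 0.1778, 0.1805, 0.1975, 0.2192], E[r] = 1.7362, γ^t·E[r] = 0.416870, running G = 5.434622
t=5: π = [0.2250, 0.1778, 0.1805, 0.1975, 0.2192], E[r] = 1.7363, γ^t·E[r] = 0.291825, running G = 5.726446
t=6: π = [0.2250, 0.1778, 0.1805, 0.1975, 0.2192], E[r] = 1.7364, γ^t·E[r] = 0.204284, running G = 5.930730

G = 5.9307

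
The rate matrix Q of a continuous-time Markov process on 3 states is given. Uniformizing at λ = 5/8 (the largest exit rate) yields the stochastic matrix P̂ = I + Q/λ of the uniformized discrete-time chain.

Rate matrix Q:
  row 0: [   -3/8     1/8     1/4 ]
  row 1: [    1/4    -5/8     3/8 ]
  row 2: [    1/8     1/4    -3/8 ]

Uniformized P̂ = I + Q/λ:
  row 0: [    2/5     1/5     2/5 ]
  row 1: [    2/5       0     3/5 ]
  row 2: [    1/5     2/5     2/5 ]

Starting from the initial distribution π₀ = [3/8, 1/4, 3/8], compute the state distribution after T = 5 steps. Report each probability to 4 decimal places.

t=0: π = [0.3750, 0.2500, 0.3750]
t=1: π = [0.3250, 0.2250, 0.4500]
t=2: π = [0.3100, 0.2450, 0.4450]
t=3: π = [0.3110, 0.2400, 0.4490]
t=4: π = [0.3102, 0.2418, 0.4480]
t=5: π = [0.3104, 0.2412, 0.4484]

π = [0.3104, 0.2412, 0.4484]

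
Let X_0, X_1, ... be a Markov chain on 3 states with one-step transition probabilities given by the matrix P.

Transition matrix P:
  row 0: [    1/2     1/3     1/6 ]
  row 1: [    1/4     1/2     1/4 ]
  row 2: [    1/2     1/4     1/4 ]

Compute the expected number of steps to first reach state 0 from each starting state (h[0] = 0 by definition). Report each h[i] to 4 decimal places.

First-step conditioning: h[0] = 0; for i ≠ 0, h[i] = 1 + Σ_k P[i][k]·h[k].
  h[1] = 1 + 1/2·h[1] + 1/4·h[2]
  h[2] = 1 + 1/4·h[1] + 1/4·h[2]
Solving the 2×2 linear system over states ≠ 0 gives exactly h = [0, 16/5, 12/5] (h[0] = 0 is the target).

h = [0.0000, 3.2000, 2.4000]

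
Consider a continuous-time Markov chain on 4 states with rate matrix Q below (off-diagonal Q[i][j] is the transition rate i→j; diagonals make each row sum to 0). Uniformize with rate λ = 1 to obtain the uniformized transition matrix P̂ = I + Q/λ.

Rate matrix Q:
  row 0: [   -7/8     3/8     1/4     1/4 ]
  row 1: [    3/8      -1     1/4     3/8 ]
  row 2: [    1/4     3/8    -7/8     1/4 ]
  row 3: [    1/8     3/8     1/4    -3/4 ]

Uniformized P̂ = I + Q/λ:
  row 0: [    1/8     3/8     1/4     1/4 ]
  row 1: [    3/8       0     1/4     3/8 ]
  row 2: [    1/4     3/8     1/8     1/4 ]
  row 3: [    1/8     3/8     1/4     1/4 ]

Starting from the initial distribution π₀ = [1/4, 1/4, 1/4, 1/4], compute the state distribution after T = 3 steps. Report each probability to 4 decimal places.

π = [0.2202, 0.2739, 0.2222, 0.2837]

t=0: π = [0.2500, 0.2500, 0.2500, 0.2500]
t=1: π = [0.2188, 0.2813, 0.2188, 0.2813]
t=2: π = [0.2227, 0.2695, 0.2227, 0.2852]
t=3: π = [0.2202, 0.2739, 0.2222, 0.2837]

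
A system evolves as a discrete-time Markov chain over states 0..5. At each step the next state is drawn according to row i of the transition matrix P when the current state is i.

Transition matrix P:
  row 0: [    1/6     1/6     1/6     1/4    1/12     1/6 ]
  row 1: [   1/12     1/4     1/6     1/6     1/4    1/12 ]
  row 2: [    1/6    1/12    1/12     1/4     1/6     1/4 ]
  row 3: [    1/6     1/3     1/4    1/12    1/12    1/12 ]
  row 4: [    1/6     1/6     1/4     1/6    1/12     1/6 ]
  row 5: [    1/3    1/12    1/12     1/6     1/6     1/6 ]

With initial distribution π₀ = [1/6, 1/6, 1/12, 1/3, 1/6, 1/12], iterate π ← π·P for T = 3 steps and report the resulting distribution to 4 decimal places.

t=0: π = [0.1667, 0.1667, 0.0833, 0.3333, 0.1667, 0.0833]
t=1: π = [0.1667, 0.2222, 0.1944, 0.1597, 0.1250, 0.1319]
t=2: π = [0.1701, 0.1846, 0.1632, 0.1834, 0.1476, 0.1510]
t=3: π = [0.1765, 0.1864, 0.1681, 0.1792, 0.1403, 0.1496]

π = [0.1765, 0.1864, 0.1681, 0.1792, 0.1403, 0.1496]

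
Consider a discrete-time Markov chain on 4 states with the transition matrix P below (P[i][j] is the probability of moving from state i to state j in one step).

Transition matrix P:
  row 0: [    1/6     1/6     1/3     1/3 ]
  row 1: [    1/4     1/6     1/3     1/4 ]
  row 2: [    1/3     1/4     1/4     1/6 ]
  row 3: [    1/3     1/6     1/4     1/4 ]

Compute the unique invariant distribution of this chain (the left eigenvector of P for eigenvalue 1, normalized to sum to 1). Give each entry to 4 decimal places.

π = [0.2721, 0.1907, 0.2886, 0.2486]

Balance equations π_j = Σ_i π_i·P[i][j]:
  π_0 = 1/6·π_0 + 1/4·π_1 + 1/3·π_2 + 1/3·π_3
  π_1 = 1/6·π_0 + 1/6·π_1 + 1/4·π_2 + 1/6·π_3
  π_2 = 1/3·π_0 + 1/3·π_1 + 1/4·π_2 + 1/4·π_3
  normalize: π_0 + π_1 + π_2 + π_3 = 1
Solving the linear system gives exactly π = [545/2003, 382/2003, 578/2003, 498/2003].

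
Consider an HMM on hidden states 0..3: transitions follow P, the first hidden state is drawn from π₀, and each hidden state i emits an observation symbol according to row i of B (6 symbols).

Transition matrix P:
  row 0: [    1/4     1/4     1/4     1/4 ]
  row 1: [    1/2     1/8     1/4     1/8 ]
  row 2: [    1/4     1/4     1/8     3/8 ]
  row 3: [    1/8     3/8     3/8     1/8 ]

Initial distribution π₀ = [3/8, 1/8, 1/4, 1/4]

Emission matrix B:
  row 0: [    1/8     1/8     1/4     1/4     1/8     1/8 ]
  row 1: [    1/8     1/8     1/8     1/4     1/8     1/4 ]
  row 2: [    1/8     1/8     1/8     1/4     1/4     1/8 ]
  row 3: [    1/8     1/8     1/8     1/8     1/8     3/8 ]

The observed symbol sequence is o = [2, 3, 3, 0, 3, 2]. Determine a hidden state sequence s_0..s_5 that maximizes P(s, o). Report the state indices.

path = [0, 1, 0, 3, 1, 0]

t=0: δ = [9.375e-02, 1.562e-02, 3.125e-02, 3.125e-02]  (obs o_0=2)
t=1: δ = [5.859e-03, 5.859e-03, 5.859e-03, 2.930e-03]  ψ = [0, 0, 0, 0]  (obs o_1=3)
t=2: δ = [7.324e-04, 3.662e-04, 3.662e-04, 2.747e-04]  ψ = [1, 0, 0, 2]  (obs o_2=3)
t=3: δ = [2.289e-05, 2.289e-05, 2.289e-05, 2.289e-05]  ψ = [0, 0, 0, 0]  (obs o_3=0)
t=4: δ = [2.861e-06, 2.146e-06, 2.146e-06, 1.073e-06]  ψ = [1, 3, 3, 2]  (obs o_4=3)
t=5: δ = [2.682e-07, 8.941e-08, 8.941e-08, 1.006e-07]  ψ = [1, 0, 0, 2]  (obs o_5=2)
backtrack: best end state = 0; path = [0, 1, 0, 3, 1, 0]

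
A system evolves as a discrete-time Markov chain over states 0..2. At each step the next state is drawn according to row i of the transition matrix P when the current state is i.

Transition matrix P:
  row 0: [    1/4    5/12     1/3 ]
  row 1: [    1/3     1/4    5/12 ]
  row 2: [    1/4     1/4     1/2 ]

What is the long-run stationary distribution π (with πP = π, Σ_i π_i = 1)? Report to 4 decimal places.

π = [0.2746, 0.2958, 0.4296]

Balance equations π_j = Σ_i π_i·P[i][j]:
  π_0 = 1/4·π_0 + 1/3·π_1 + 1/4·π_2
  π_1 = 5/12·π_0 + 1/4·π_1 + 1/4·π_2
  normalize: π_0 + π_1 + π_2 = 1
Solving the linear system gives exactly π = [39/142, 21/71, 61/142].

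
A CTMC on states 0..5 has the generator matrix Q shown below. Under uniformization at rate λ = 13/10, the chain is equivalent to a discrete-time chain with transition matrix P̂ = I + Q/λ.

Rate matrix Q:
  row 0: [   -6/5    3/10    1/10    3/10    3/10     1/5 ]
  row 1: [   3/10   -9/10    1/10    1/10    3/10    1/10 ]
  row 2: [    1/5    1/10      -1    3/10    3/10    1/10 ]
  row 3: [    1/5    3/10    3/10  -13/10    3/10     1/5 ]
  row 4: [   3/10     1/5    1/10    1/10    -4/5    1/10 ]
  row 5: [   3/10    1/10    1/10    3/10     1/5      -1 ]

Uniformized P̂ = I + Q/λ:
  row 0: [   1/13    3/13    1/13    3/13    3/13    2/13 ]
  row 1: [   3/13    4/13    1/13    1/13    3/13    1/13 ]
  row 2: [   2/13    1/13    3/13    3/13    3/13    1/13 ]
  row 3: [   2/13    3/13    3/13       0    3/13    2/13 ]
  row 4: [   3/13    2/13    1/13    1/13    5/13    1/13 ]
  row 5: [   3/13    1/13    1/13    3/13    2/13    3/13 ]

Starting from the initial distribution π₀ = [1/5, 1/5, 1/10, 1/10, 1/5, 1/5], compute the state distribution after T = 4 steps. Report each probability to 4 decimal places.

t=0: π = [0.2000, 0.2000, 0.1000, 0.1000, 0.2000, 0.2000]
t=1: π = [0.1846, 0.1846, 0.1077, 0.1462, 0.2462, 0.1308]
t=2: π = [0.1828, 0.1893, 0.1160, 0.1308, 0.2586, 0.1225]
t=3: π = [0.1837, 0.1888, 0.1149, 0.1317, 0.2611, 0.1199]
t=4: π = [0.1835, 0.1891, 0.1149, 0.1312, 0.2617, 0.1196]

π = [0.1835, 0.1891, 0.1149, 0.1312, 0.2617, 0.1196]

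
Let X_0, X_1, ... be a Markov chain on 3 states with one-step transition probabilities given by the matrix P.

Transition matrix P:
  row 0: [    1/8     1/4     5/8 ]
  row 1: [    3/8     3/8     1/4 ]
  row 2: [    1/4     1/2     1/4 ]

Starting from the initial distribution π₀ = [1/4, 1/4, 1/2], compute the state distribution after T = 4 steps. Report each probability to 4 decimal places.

π = [0.2650, 0.3858, 0.3492]

t=0: π = [0.2500, 0.2500, 0.5000]
t=1: π = [0.2500, 0.4063, 0.3438]
t=2: π = [0.2695, 0.3867, 0.3438]
t=3: π = [0.2646, 0.3843, 0.3511]
t=4: π = [0.2650, 0.3858, 0.3492]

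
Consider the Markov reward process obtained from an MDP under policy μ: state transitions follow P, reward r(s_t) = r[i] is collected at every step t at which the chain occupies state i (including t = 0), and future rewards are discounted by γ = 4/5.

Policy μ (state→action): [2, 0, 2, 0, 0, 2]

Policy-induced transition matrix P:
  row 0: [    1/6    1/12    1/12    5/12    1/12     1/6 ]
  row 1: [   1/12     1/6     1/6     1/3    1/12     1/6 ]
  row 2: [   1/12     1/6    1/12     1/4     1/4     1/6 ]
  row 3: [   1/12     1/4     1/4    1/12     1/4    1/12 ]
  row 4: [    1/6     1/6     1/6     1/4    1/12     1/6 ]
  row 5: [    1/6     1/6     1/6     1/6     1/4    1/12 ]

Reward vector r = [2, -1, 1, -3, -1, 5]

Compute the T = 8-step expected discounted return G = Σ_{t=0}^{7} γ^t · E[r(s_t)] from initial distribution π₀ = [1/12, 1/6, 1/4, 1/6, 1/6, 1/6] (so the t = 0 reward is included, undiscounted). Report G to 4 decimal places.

t=0: π = [0.0833, 0.1667, 0.2500, 0.1667, 0.1667, 0.1667], E[r] = 0.4167, γ^t·E[r] = 0.416667, running G = 0.416667
t=1: π = [0.1181, 0.1736, 0.1528, 0.2361, 0.1806, 0.1389], E[r] = 0.0208, γ^t·E[r] = 0.016667, running G = 0.433333
t=2: π = [0.1198, 0.1765, 0.1638, 0.2332, 0.1713, 0.1354], E[r] = 0.0330, γ^t·E[r] = 0.021111, running G = 0.454444
t=3: π = [0.1189, 0.1761, 0.1625, 0.2345, 0.1721, 0.1359], E[r] = 0.0282, γ^t·E[r] = 0.014444, running G = 0.468889
t=4: π = [0.1189, 0.1763, 0.1628, 0.2341, 0.1722, 0.1358], E[r] = 0.0289, γ^t·E[r] = 0.011826, running G = 0.480714
t=5: π = [0.1189, 0.1763, 0.1627, 0.2342, 0.1721, 0.1358], E[r] = 0.0288, γ^t·E[r] = 0.009443, running G = 0.490157
t=6: π = [0.1189, 0.1763, 0.1627, 0.2342, 0.1721, 0.1358], E[r] = 0.0288, γ^t·E[r] = 0.007555, running G = 0.497712
t=7: π = [0.1189, 0.1763, 0.1627, 0.2342, 0.1721, 0.1358], E[r] = 0.0288, γ^t·E[r] = 0.006044, running G = 0.503756

G = 0.5038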